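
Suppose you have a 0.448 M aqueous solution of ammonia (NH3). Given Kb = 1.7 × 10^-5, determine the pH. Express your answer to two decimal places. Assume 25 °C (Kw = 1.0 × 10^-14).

NH3 + H2O ⇌ NH4+ + OH-
Kb = [OH-]²/(0.448 − [OH-]) = 1.7 × 10^-5
Assume [OH-] ≪ 0.448: [OH-] ≈ √(1.7 × 10^-5 × 0.448) = 2.76 × 10^-3 M
Check: 0.62% ionized — well under 5%, approximation valid.
pOH = 2.56, so pH = 14.00 − pOH = 11.44

pH = 11.44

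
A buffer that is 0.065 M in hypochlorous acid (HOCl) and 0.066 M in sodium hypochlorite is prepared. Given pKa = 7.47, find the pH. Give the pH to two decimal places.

pH = 7.48

Using pH = pKa + log([base]/[acid]) with [base]/[acid] = 0.066/0.065:
pH = 7.47 + (+0.007) = 7.48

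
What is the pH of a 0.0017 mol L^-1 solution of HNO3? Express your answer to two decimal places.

HNO3 is a strong acid and dissociates completely, so [H+] = 0.0017 M.
pH = -log(0.0017) = 2.77

pH = 2.77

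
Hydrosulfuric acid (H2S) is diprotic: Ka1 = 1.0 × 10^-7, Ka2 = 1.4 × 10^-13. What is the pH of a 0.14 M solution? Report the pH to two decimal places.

Since Ka1 ≫ Ka2, the first ionization dominates [H+].
Ka1 = x²/(0.14 − x) = 1.0 × 10^-7
x ≈ √(1.0 × 10^-7 × 0.14) = 1.18 × 10^-4 M
pH = −log(1.18 × 10^-4) = 3.93

pH = 3.93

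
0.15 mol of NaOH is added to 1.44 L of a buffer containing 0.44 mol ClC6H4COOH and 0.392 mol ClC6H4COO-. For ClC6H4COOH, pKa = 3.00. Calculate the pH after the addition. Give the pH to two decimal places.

After neutralization: n(ClC6H4COOH) = 0.29 mol, n(ClC6H4COO-) = 0.542 mol.
pH = pKa + log([A⁻]/[HA]) = 3.00 + log(0.542/0.29) = 3.00 +0.272

pH = 3.27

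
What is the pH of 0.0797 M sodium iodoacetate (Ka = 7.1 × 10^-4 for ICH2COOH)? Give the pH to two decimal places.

pH = 8.03

ICH2COO- is the conjugate base of the weak acid ICH2COOH.
Kb = Kw/Ka = 1.0×10^-14 / 7.1 × 10^-4 = 1.41 × 10^-11
From the ICE table, Kb = x²/(0.0797 − x) = 1.41 × 10^-11.
Since Kb ≪ C₀, x ≈ √(Kb·C₀) = 1.06 × 10^-6 M.
Check: 0.0013% ionized — well under 5%, approximation valid.
pOH = −log(1.06 × 10^-6) = 5.97; pH = 14.00 − 5.97 = 8.03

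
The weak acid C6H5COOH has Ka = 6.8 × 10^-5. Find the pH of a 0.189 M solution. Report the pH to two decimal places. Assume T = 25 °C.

pH = 2.45

C6H5COOH ⇌ C6H5COO- + H+
Let x = [H+] at equilibrium. Ka = x²/(0.189 − x).
Since Ka ≪ C₀, x ≈ √(Ka·C₀) = 3.58 × 10^-3 M.
(x/C₀ = 1.9% < 5%, so the approximation holds.)
pH = −log[H+] = −log(3.58 × 10^-3) = 2.45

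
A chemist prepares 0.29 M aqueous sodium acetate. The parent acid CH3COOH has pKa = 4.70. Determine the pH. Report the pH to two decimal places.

CH3COO- is the conjugate base of the weak acid CH3COOH.
Ka = 10^(−4.70) = 2.00 × 10^-5
Kb = Kw/Ka = 1.0×10^-14 / 2.00 × 10^-5 = 5.00 × 10^-10
Kb = [OH-]²/(0.29 − [OH-]) = 5.00 × 10^-10
Neglecting [OH-] in the denominator: [OH-] = √(5.00 × 10^-10 × 0.29) = 1.20 × 10^-5 M
([OH-]/C₀ = 0.0042% < 5%, so the approximation holds.)
pOH = 4.92, so pH = 14.00 − pOH = 9.08

pH = 9.08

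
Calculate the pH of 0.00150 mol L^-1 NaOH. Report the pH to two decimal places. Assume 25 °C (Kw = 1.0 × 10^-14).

NaOH is a strong base; [OH-] = 0.0015 M.
pOH = -log(0.0015) = 2.82
pH = 14.00 - 2.82 = 11.18

pH = 11.18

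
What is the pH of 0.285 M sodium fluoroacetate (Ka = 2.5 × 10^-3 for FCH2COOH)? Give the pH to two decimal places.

pH = 8.03

FCH2COO- is the conjugate base of the weak acid FCH2COOH.
Kb = Kw/Ka = 1.0×10^-14 / 2.5 × 10^-3 = 4.00 × 10^-12
Kb = [OH-]²/(0.285 − [OH-]) = 4.00 × 10^-12
Since Kb ≪ C₀, [OH-] ≈ √(Kb·C₀) = 1.07 × 10^-6 M.
([OH-]/C₀ = 0.00037% < 5%, so the approximation holds.)
pOH = −log(1.07 × 10^-6) = 5.97; pH = 14.00 − 5.97 = 8.03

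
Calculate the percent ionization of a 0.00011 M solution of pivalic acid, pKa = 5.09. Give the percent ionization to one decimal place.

(CH3)3CCOOH ⇌ (CH3)3CCOO- + H+; let x = [H+] at equilibrium.
Ka = 10^(−5.09) = 8.13 × 10^-6
Solve x² + 8.13e-06x − 8.94e-10 = 0 → x = 2.61 × 10^-5 M
Fraction ionized = 2.61 × 10^-5 / 0.00011 = 0.2373 → 23.7%

23.7%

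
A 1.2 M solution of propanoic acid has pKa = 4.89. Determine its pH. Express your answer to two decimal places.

CH3CH2COOH ⇌ CH3CH2COO- + H+
Ka = 10^(−4.89) = 1.29 × 10^-5
From the ICE table, Ka = [H+]²/(1.2 − [H+]) = 1.29 × 10^-5.
Since Ka ≪ C₀, [H+] ≈ √(Ka·C₀) = 3.93 × 10^-3 M.
Check: 0.33% ionized — well under 5%, approximation valid.
pH = −log[H+] = −log(3.93 × 10^-3) = 2.41

pH = 2.41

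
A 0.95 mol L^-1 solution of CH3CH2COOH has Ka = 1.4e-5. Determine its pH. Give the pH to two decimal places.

CH3CH2COOH ⇌ CH3CH2COO- + H+
Ka = [H+]²/(0.95 − [H+]) = 1.4 × 10^-5
Neglecting [H+] in the denominator: [H+] = √(1.4 × 10^-5 × 0.95) = 3.65 × 10^-3 M
pH = −log(3.65 × 10^-3) = 2.44

pH = 2.44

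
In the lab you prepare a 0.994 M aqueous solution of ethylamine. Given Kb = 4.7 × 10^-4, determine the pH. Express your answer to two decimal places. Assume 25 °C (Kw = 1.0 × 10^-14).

C2H5NH2 + H2O ⇌ C2H5NH3+ + OH-
From the ICE table, Kb = [OH-]²/(0.994 − [OH-]) = 4.7 × 10^-4.
Since Kb ≪ C₀, [OH-] ≈ √(Kb·C₀) = 2.16 × 10^-2 M.
pOH = −log(2.16 × 10^-2) = 1.67; pH = 14.00 − 1.67 = 12.33

pH = 12.33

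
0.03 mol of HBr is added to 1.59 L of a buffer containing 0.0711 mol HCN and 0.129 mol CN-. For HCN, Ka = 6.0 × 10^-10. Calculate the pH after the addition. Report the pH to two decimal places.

pH = 9.21

After neutralization: n(HCN) = 0.101 mol, n(CN-) = 0.099 mol.
pKa = −log(6.0 × 10^-10) = 9.222
pH = pKa + log([A⁻]/[HA]) = 9.222 + log(0.099/0.101) = 9.222 -0.009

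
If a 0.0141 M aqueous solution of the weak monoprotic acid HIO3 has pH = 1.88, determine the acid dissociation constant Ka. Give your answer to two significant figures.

Ka = 1.9 × 10^-1

[H+] = 10^(-1.88) = 1.32 × 10^-2 M
At equilibrium [HA] = 0.0141 − 1.32 × 10^-2 = 9.00 × 10^-4 M
Ka = [H+][A-]/[HA] = (1.32 × 10^-2)² / 9.00 × 10^-4 = 1.9 × 10^-1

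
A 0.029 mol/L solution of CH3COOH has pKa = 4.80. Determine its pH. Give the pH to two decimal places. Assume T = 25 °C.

CH3COOH ⇌ CH3COO- + H+
Ka = 10^(−4.80) = 1.58 × 10^-5
Let x = [H+] at equilibrium. Ka = x²/(0.029 − x).
Assume x ≪ 0.029: x ≈ √(1.58 × 10^-5 × 0.029) = 6.77 × 10^-4 M
pH = −log(6.77 × 10^-4) = 3.17

pH = 3.17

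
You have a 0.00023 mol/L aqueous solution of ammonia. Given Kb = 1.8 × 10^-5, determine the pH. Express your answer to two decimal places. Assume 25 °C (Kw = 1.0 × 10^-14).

pH = 9.75

NH3 + H2O ⇌ NH4+ + OH-
Kb = [OH-]²/(0.00023 − [OH-]) = 1.8 × 10^-5
The 5% rule fails; solving [OH-]² + Kb·[OH-] − Kb·C₀ = 0 exactly:
[OH-] = (−Kb + √(Kb² + 4·Kb·C₀))/2 = 5.60 × 10^-5 M
pOH = −log(5.60 × 10^-5) = 4.25; pH = 14.00 − 4.25 = 9.75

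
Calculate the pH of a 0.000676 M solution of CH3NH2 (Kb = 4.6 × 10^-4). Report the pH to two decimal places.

CH3NH2 + H2O ⇌ CH3NH3+ + OH-
From the ICE table, Kb = [OH-]²/(0.000676 − [OH-]) = 4.6 × 10^-4.
[OH-] is not negligible relative to C₀; solve [OH-]² + 0.00046·[OH-] − 3.11e-07 = 0.
[OH-] = (−Kb + √(Kb² + 4·Kb·C₀))/2 = 3.73 × 10^-4 M
pOH = 3.43, so pH = 14.00 − pOH = 10.57

pH = 10.57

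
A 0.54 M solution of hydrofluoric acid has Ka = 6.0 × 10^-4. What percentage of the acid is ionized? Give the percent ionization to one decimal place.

HF ⇌ F- + H+; let x = [H+] at equilibrium.
x ≈ √(Ka·C₀) = √(6.0 × 10^-4 × 0.54) = 1.80 × 10^-2 M
Fraction ionized = 1.80 × 10^-2 / 0.54 = 0.0333 → 3.3%

3.3%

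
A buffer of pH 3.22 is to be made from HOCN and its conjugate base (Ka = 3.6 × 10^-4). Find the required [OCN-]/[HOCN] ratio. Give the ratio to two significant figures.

ratio = 0.60

pKa = -log(3.6 × 10^-4) = 3.444
pH = pKa + log(r) ⇒ log(r) = 3.22 − 3.444 = -0.224
r = [OCN-]/[HOCN] = 10^(-0.224) = 0.597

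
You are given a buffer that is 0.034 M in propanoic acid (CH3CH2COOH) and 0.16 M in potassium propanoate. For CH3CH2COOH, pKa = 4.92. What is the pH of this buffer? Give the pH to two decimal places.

pH = 5.59

Henderson–Hasselbalch: pH = pKa + log([CH3CH2COO-]/[CH3CH2COOH]) = 4.92 + log(0.16/0.034)
pH = 4.92 + (+0.673) = 5.59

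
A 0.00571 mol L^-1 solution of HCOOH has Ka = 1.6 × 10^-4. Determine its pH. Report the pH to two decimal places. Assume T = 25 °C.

pH = 3.06

HCOOH ⇌ HCOO- + H+
From the ICE table, Ka = x²/(0.00571 − x) = 1.6 × 10^-4.
x is not negligible relative to C₀; solve x² + 0.00016·x − 9.14e-07 = 0.
x = [−0.00016 + √(0.00016² + 3.65e-06)]/2 = 8.79 × 10^-4 M
pH = −log[H+] = −log(8.79 × 10^-4) = 3.06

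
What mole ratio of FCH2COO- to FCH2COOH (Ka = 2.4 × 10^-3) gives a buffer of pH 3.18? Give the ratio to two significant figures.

ratio = 3.6

pKa = -log(2.4 × 10^-3) = 2.620
pH = pKa + log(r) ⇒ log(r) = 3.18 − 2.620 = +0.560
r = [FCH2COO-]/[FCH2COOH] = 10^(+0.560) = 3.63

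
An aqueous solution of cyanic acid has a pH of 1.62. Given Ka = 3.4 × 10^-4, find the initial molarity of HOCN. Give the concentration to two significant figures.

[H+] = 10^(-1.62) = 2.40 × 10^-2 M = x
Ka = x²/(C₀ − x) ⇒ C₀ = x + x²/Ka
C₀ = 2.40 × 10^-2 + (2.40 × 10^-2)²/(3.4 × 10^-4) = 1.72 M

C₀ = 1.7 M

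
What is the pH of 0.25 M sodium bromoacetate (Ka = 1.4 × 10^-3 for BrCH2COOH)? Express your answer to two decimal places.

BrCH2COO- is the conjugate base of the weak acid BrCH2COOH.
Kb = Kw/Ka = 1.0×10^-14 / 1.4 × 10^-3 = 7.14 × 10^-12
From the ICE table, Kb = [OH-]²/(0.25 − [OH-]) = 7.14 × 10^-12.
Assume [OH-] ≪ 0.25: [OH-] ≈ √(7.14 × 10^-12 × 0.25) = 1.34 × 10^-6 M
pOH = 5.87, so pH = 14.00 − pOH = 8.13

pH = 8.13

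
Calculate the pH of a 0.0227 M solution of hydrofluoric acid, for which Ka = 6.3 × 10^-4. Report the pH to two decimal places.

HF ⇌ F- + H+
Ka = [H+]²/(0.0227 − [H+]) = 6.3 × 10^-4
[H+] is not negligible relative to C₀; solve [H+]² + 0.00063·[H+] − 1.43e-05 = 0.
[H+] = (−Ka + √(Ka² + 4·Ka·C₀))/2 = 3.48 × 10^-3 M
pH = −log(3.48 × 10^-3) = 2.46

pH = 2.46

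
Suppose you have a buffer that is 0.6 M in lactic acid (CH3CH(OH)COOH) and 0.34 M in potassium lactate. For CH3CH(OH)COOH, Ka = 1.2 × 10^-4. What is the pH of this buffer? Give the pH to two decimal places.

pKa = −log(1.2 × 10^-4) = 3.921
pH = pKa + log([A⁻]/[HA]) = 3.921 + log(0.34/0.6)
pH = 3.921 + (-0.247) = 3.67

pH = 3.67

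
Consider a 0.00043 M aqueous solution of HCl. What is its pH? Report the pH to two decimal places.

pH = 3.37

HCl is a strong acid and dissociates completely, so [H+] = 0.00043 M.
pH = -log(0.00043) = 3.37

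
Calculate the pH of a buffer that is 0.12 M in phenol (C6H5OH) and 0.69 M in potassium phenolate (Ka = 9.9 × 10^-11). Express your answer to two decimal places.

pKa = −log(9.9 × 10^-11) = 10.004
Using pH = pKa + log([base]/[acid]) with [base]/[acid] = 0.69/0.12:
pH = 10.004 + (+0.760) = 10.76

pH = 10.76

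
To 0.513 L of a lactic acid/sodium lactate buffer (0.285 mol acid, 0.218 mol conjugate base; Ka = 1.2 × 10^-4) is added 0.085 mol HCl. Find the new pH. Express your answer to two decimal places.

After neutralization: n(CH3CH(OH)COOH) = 0.37 mol, n(CH3CH(OH)COO-) = 0.133 mol.
pKa = −log(1.2 × 10^-4) = 3.921
pH = pKa + log(n_CH3CH(OH)COO-/n_CH3CH(OH)COOH) = 3.921 + log(0.133/0.37) = 3.921 + (-0.444)

pH = 3.48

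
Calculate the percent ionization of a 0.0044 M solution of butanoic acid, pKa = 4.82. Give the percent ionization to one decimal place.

CH3(CH2)2COOH ⇌ CH3(CH2)2COO- + H+; let x = [H+] at equilibrium.
Ka = 10^(−4.82) = 1.51 × 10^-5
Solve x² + 1.51e-05x − 6.64e-08 = 0 → x = 2.50 × 10^-4 M
% ionization = x/C₀ × 100% = 2.50 × 10^-4/0.0044 × 100% = 5.7%

5.7%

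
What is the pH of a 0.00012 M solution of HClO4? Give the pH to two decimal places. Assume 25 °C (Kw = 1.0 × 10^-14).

HClO4 is a strong acid and dissociates completely, so [H+] = 0.00012 M.
pH = -log(0.00012) = 3.92

pH = 3.92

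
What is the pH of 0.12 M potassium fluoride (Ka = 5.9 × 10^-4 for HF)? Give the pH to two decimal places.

F- is the conjugate base of the weak acid HF.
Kb = Kw/Ka = 1.0×10^-14 / 5.9 × 10^-4 = 1.69 × 10^-11
From the ICE table, Kb = x²/(0.12 − x) = 1.69 × 10^-11.
Neglecting x in the denominator: x = √(1.69 × 10^-11 × 0.12) = 1.42 × 10^-6 M
Check: 0.0012% ionized — well under 5%, approximation valid.
pOH = 5.85, so pH = 14.00 − pOH = 8.15

pH = 8.15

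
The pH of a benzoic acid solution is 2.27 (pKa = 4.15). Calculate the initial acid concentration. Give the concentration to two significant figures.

C₀ = 4.1 × 10^-1 M

[H+] = 10^(-2.27) = 5.37 × 10^-3 M = x
Ka = 10^(−4.15) = 7.08 × 10^-5
Ka = x²/(C₀ − x) ⇒ C₀ = x + x²/Ka
C₀ = 5.37 × 10^-3 + (5.37 × 10^-3)²/(7.08 × 10^-5) = 4.13 × 10^-1 M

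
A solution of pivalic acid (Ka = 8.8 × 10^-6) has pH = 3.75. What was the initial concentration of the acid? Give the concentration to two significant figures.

C₀ = 3.8 × 10^-3 M

[H+] = 10^(-3.75) = 1.78 × 10^-4 M = x
Ka = x²/(C₀ − x) ⇒ C₀ = x + x²/Ka
C₀ = 1.78 × 10^-4 + (1.78 × 10^-4)²/(8.8 × 10^-6) = 3.78 × 10^-3 M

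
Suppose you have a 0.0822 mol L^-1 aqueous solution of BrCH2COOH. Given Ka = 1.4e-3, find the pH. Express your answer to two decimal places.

BrCH2COOH ⇌ BrCH2COO- + H+
From the ICE table, Ka = [H+]²/(0.0822 − [H+]) = 1.4 × 10^-3.
The 5% rule fails; solving [H+]² + Ka·[H+] − Ka·C₀ = 0 exactly:
[H+] = [−0.0014 + √(0.0014² + 0.00046)]/2 = 1.01 × 10^-2 M
pH = −log[H+] = −log(1.01 × 10^-2) = 2.00

pH = 2.00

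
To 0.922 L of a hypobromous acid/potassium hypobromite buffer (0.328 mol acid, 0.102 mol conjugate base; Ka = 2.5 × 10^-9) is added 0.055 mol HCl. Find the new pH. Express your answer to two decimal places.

Added H+ converts OBr- to HOBr: HOBr → 0.383 mol, OBr- → 0.047 mol.
pKa = −log(2.5 × 10^-9) = 8.602
pH = pKa + log([A⁻]/[HA]) = 8.602 + log(0.047/0.383) = 8.602 -0.911

pH = 7.69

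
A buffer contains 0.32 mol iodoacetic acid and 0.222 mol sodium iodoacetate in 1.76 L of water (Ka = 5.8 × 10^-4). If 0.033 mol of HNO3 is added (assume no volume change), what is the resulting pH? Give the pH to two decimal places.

pH = 2.97

Added H+ converts ICH2COO- to ICH2COOH: ICH2COOH → 0.353 mol, ICH2COO- → 0.189 mol.
pKa = −log(5.8 × 10^-4) = 3.237
pH = pKa + log(n_ICH2COO-/n_ICH2COOH) = 3.237 + log(0.189/0.353) = 3.237 + (-0.271)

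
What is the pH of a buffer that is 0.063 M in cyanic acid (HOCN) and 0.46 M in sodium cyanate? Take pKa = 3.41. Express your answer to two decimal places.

pH = pKa + log([A⁻]/[HA]) = 3.41 + log(0.46/0.063)
pH = 3.41 + (+0.863) = 4.27

pH = 4.27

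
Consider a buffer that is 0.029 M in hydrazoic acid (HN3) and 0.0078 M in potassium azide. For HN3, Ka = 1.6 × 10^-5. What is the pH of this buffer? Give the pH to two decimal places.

pH = 4.23

pKa = −log(1.6 × 10^-5) = 4.796
Henderson–Hasselbalch: pH = pKa + log([N3-]/[HN3]) = 4.796 + log(0.0078/0.029)
pH = 4.796 + (-0.570) = 4.23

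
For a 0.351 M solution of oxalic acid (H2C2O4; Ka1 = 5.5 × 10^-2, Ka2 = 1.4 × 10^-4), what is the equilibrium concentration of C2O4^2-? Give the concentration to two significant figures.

1.4 × 10^-4 M

First ionization gives [H+] ≈ [HC2O4-] = 1.14 × 10^-1 M.
Second step: Ka2 = [H+][C2O4^2-]/[HC2O4-] ≈ [C2O4^2-] (since [H+] ≈ [HC2O4-]).
So [C2O4^2-] ≈ Ka2.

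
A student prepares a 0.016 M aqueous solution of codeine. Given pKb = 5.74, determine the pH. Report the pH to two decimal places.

C18H21NO3 + H2O ⇌ C18H22NO3+ + OH-
Kb = 10^(−5.74) = 1.82 × 10^-6
From the ICE table, Kb = x²/(0.016 − x) = 1.82 × 10^-6.
Neglecting x in the denominator: x = √(1.82 × 10^-6 × 0.016) = 1.71 × 10^-4 M
Check: 1.1% ionized — well under 5%, approximation valid.
pOH = −log(1.71 × 10^-4) = 3.77; pH = 14.00 − 3.77 = 10.23

pH = 10.23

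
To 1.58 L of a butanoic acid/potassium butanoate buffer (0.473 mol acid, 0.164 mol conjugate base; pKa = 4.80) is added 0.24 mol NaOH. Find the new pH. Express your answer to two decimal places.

After neutralization: n(CH3(CH2)2COOH) = 0.233 mol, n(CH3(CH2)2COO-) = 0.404 mol.
Henderson–Hasselbalch with mole ratio 0.404/0.233: pH = 4.80 + (+0.239)

pH = 5.04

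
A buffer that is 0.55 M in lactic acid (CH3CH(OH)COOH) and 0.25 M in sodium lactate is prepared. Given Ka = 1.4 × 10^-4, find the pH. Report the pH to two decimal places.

pH = 3.51

pKa = −log(1.4 × 10^-4) = 3.854
Henderson–Hasselbalch: pH = pKa + log([CH3CH(OH)COO-]/[CH3CH(OH)COOH]) = 3.854 + log(0.25/0.55)
pH = 3.854 + (-0.342) = 3.51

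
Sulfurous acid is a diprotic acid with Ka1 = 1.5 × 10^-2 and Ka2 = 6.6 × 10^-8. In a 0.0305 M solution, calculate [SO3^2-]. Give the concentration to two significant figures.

First ionization gives [H+] ≈ [HSO3-] = 1.52 × 10^-2 M.
Second step: Ka2 = [H+][SO3^2-]/[HSO3-] ≈ [SO3^2-] (since [H+] ≈ [HSO3-]).
So [SO3^2-] ≈ Ka2.

6.6 × 10^-8 M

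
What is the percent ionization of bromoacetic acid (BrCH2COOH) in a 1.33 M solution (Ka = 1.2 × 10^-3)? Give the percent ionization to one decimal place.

BrCH2COOH ⇌ BrCH2COO- + H+; let x = [H+] at equilibrium.
x ≈ √(Ka·C₀) = √(1.2 × 10^-3 × 1.33) = 3.99 × 10^-2 M
Fraction ionized = 3.99 × 10^-2 / 1.33 = 0.0300 → 3.0%

3.0%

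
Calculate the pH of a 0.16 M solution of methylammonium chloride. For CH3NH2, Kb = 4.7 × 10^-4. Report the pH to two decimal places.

CH3NH3+ is the conjugate acid of the weak base CH3NH2.
Ka = Kw/Kb = 1.0×10^-14 / 4.7 × 10^-4 = 2.13 × 10^-11
Let x = [H+] at equilibrium. Ka = x²/(0.16 − x).
Neglecting x in the denominator: x = √(2.13 × 10^-11 × 0.16) = 1.85 × 10^-6 M
Check: 0.0012% ionized — well under 5%, approximation valid.
pH = −log(1.85 × 10^-6) = 5.73

pH = 5.73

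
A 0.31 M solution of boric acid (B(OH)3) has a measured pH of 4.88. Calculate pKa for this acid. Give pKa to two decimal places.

[H+] = 10^(-4.88) = 1.32 × 10^-5 M
At equilibrium [HA] = 0.31 − 1.32 × 10^-5 = 3.10 × 10^-1 M
Ka = [H+][A-]/[HA] = (1.32 × 10^-5)² / 3.10 × 10^-1 = 5.62 × 10^-10
pKa = -log(5.62 × 10^-10) = 9.25

pKa = 9.25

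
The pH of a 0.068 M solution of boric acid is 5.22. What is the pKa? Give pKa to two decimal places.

pKa = 9.27

[H+] = 10^(-5.22) = 6.03 × 10^-6 M
At equilibrium [HA] = 0.068 − 6.03 × 10^-6 = 6.80 × 10^-2 M
Ka = [H+][A-]/[HA] = (6.03 × 10^-6)² / 6.80 × 10^-2 = 5.35 × 10^-10
pKa = -log(5.35 × 10^-10) = 9.27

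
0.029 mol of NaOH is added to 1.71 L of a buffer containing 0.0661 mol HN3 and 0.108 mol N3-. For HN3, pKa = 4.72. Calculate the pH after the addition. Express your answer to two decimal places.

OH- converts HN3 to N3-: HN3 → 0.0371 mol, N3- → 0.137 mol.
Henderson–Hasselbalch with mole ratio 0.137/0.0371: pH = 4.72 + (+0.567)

pH = 5.29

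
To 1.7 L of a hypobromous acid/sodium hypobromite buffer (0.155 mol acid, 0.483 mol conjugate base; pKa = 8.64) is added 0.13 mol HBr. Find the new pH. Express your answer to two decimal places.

After neutralization: n(HOBr) = 0.285 mol, n(OBr-) = 0.353 mol.
pH = pKa + log([A⁻]/[HA]) = 8.64 + log(0.353/0.285) = 8.64 +0.093

pH = 8.73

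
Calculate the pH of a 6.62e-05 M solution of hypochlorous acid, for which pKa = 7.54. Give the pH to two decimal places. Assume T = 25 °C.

pH = 5.86

HOCl ⇌ OCl- + H+
Ka = 10^(−7.54) = 2.88 × 10^-8
From the ICE table, Ka = [H+]²/(6.62e-05 − [H+]) = 2.88 × 10^-8.
Since Ka ≪ C₀, [H+] ≈ √(Ka·C₀) = 1.38 × 10^-6 M.
Check: 2.1% ionized — well under 5%, approximation valid.
pH = −log(1.38 × 10^-6) = 5.86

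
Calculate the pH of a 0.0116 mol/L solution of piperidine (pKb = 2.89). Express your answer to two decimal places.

pH = 11.52

C5H10NH + H2O ⇌ C5H10NH2+ + OH-
Kb = 10^(−2.89) = 1.29 × 10^-3
Kb = [OH-]²/(0.0116 − [OH-]) = 1.29 × 10^-3
[OH-] is not negligible relative to C₀; solve [OH-]² + 0.00129·[OH-] − 1.5e-05 = 0.
[OH-] = (−Kb + √(Kb² + 4·Kb·C₀))/2 = 3.28 × 10^-3 M
pOH = 2.48, so pH = 14.00 − pOH = 11.52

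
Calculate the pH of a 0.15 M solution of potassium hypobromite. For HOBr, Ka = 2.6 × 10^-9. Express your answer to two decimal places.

OBr- is the conjugate base of the weak acid HOBr.
Kb = Kw/Ka = 1.0×10^-14 / 2.6 × 10^-9 = 3.85 × 10^-6
Kb = [OH-]²/(0.15 − [OH-]) = 3.85 × 10^-6
Neglecting [OH-] in the denominator: [OH-] = √(3.85 × 10^-6 × 0.15) = 7.60 × 10^-4 M
Check: 0.51% ionized — well under 5%, approximation valid.
pOH = 3.12, so pH = 14.00 − pOH = 10.88

pH = 10.88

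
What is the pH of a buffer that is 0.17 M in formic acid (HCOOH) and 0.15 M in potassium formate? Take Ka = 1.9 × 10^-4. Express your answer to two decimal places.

pKa = −log(1.9 × 10^-4) = 3.721
Henderson–Hasselbalch: pH = pKa + log([HCOO-]/[HCOOH]) = 3.721 + log(0.15/0.17)
pH = 3.721 + (-0.054) = 3.67

pH = 3.67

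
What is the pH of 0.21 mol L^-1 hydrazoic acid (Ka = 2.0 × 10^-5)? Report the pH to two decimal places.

pH = 2.69

HN3 ⇌ N3- + H+
Ka = x²/(0.21 − x) = 2.0 × 10^-5
Since Ka ≪ C₀, x ≈ √(Ka·C₀) = 2.05 × 10^-3 M.
Check: 0.98% ionized — well under 5%, approximation valid.
pH = −log(2.05 × 10^-3) = 2.69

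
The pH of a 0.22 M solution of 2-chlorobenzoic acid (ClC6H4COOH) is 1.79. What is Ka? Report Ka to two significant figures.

Ka = 1.3 × 10^-3

[H+] = 10^(-1.79) = 1.62 × 10^-2 M
At equilibrium [HA] = 0.22 − 1.62 × 10^-2 = 2.04 × 10^-1 M
Ka = [H+][A-]/[HA] = (1.62 × 10^-2)² / 2.04 × 10^-1 = 1.3 × 10^-3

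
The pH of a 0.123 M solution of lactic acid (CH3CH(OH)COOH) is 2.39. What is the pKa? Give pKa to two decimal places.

pKa = 3.86

[H+] = 10^(-2.39) = 4.07 × 10^-3 M
At equilibrium [HA] = 0.123 − 4.07 × 10^-3 = 1.19 × 10^-1 M
Ka = [H+][A-]/[HA] = (4.07 × 10^-3)² / 1.19 × 10^-1 = 1.39 × 10^-4
pKa = -log(1.39 × 10^-4) = 3.86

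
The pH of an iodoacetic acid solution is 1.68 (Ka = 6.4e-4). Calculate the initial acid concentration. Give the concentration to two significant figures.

[H+] = 10^(-1.68) = 2.09 × 10^-2 M = x
Ka = x²/(C₀ − x) ⇒ C₀ = x + x²/Ka
C₀ = 2.09 × 10^-2 + (2.09 × 10^-2)²/(6.4 × 10^-4) = 7.03 × 10^-1 M

C₀ = 7.0 × 10^-1 M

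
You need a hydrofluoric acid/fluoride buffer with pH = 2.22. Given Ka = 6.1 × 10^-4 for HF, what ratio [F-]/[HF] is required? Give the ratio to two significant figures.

ratio = 0.10

pKa = -log(6.1 × 10^-4) = 3.215
pH = pKa + log(r) ⇒ log(r) = 2.22 − 3.215 = -0.995
r = [F-]/[HF] = 10^(-0.995) = 0.101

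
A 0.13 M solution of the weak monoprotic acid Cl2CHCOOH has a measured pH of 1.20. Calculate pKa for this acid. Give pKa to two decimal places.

[H+] = 10^(-1.20) = 6.31 × 10^-2 M
At equilibrium [HA] = 0.13 − 6.31 × 10^-2 = 6.69 × 10^-2 M
Ka = [H+][A-]/[HA] = (6.31 × 10^-2)² / 6.69 × 10^-2 = 5.95 × 10^-2
pKa = -log(5.95 × 10^-2) = 1.23

pKa = 1.23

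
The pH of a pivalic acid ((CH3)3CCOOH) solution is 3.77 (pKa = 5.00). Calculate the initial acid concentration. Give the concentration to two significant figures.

C₀ = 3.1 × 10^-3 M

[H+] = 10^(-3.77) = 1.70 × 10^-4 M = x
Ka = 10^(−5.00) = 1.00 × 10^-5
Ka = x²/(C₀ − x) ⇒ C₀ = x + x²/Ka
C₀ = 1.70 × 10^-4 + (1.70 × 10^-4)²/(1.00 × 10^-5) = 3.06 × 10^-3 M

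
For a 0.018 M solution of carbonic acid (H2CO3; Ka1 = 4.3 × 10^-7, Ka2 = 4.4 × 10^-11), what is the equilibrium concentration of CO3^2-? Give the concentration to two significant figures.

First ionization gives [H+] ≈ [HCO3-] = 8.80 × 10^-5 M.
Second step: Ka2 = [H+][CO3^2-]/[HCO3-] ≈ [CO3^2-] (since [H+] ≈ [HCO3-]).
So [CO3^2-] ≈ Ka2.

4.4 × 10^-11 M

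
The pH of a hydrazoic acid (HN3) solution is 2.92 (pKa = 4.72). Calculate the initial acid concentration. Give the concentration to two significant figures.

C₀ = 7.7 × 10^-2 M

[H+] = 10^(-2.92) = 1.20 × 10^-3 M = x
Ka = 10^(−4.72) = 1.91 × 10^-5
Ka = x²/(C₀ − x) ⇒ C₀ = x + x²/Ka
C₀ = 1.20 × 10^-3 + (1.20 × 10^-3)²/(1.91 × 10^-5) = 7.66 × 10^-2 M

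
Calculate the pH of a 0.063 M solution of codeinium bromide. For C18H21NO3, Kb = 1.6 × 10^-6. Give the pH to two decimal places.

C18H22NO3+ is the conjugate acid of the weak base C18H21NO3.
Ka = Kw/Kb = 1.0×10^-14 / 1.6 × 10^-6 = 6.25 × 10^-9
Ka = [H+]²/(0.063 − [H+]) = 6.25 × 10^-9
Neglecting [H+] in the denominator: [H+] = √(6.25 × 10^-9 × 0.063) = 1.98 × 10^-5 M
Check: 0.031% ionized — well under 5%, approximation valid.
pH = −log[H+] = −log(1.98 × 10^-5) = 4.70

pH = 4.70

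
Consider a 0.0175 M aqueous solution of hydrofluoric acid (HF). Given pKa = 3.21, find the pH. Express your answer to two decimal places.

HF ⇌ F- + H+
Ka = 10^(−3.21) = 6.17 × 10^-4
From the ICE table, Ka = x²/(0.0175 − x) = 6.17 × 10^-4.
Here C₀/Ka ≈ 28.4, so the small-x approximation fails. Use the quadratic:
x = [−0.000617 + √(0.000617² + 4.32e-05)]/2 = 2.99 × 10^-3 M
pH = −log(2.99 × 10^-3) = 2.52

pH = 2.52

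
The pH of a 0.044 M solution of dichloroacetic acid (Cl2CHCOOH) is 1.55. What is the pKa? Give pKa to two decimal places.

[H+] = 10^(-1.55) = 2.82 × 10^-2 M
At equilibrium [HA] = 0.044 − 2.82 × 10^-2 = 1.58 × 10^-2 M
Ka = [H+][A-]/[HA] = (2.82 × 10^-2)² / 1.58 × 10^-2 = 5.03 × 10^-2
pKa = -log(5.03 × 10^-2) = 1.30

pKa = 1.30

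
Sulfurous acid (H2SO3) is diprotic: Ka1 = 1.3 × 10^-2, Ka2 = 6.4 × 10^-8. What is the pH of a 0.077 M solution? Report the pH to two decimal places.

Since Ka1 ≫ Ka2, the first ionization dominates [H+].
Ka1 = x²/(0.077 − x) = 1.3 × 10^-2
Solving the quadratic: x = (−Ka1 + √(Ka1² + 4·Ka1·C₀))/2 = 2.58 × 10^-2 M
pH = −log(2.58 × 10^-2) = 1.59

pH = 1.59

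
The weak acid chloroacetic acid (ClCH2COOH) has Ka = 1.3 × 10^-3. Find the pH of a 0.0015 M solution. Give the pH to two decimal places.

pH = 3.05

ClCH2COOH ⇌ ClCH2COO- + H+
Let x = [H+] at equilibrium. Ka = x²/(0.0015 − x).
The 5% rule fails; solving x² + Ka·x − Ka·C₀ = 0 exactly:
x = (−Ka + √(Ka² + 4·Ka·C₀))/2 = 8.90 × 10^-4 M
pH = −log(8.90 × 10^-4) = 3.05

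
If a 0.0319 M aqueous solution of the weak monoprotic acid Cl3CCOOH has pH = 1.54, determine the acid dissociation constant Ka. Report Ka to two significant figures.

Ka = 2.7 × 10^-1

[H+] = 10^(-1.54) = 2.88 × 10^-2 M
At equilibrium [HA] = 0.0319 − 2.88 × 10^-2 = 3.10 × 10^-3 M
Ka = [H+][A-]/[HA] = (2.88 × 10^-2)² / 3.10 × 10^-3 = 2.7 × 10^-1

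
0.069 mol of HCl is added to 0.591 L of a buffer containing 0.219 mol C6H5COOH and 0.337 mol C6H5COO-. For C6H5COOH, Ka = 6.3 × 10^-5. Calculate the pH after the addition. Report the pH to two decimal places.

pH = 4.17

After neutralization: n(C6H5COOH) = 0.288 mol, n(C6H5COO-) = 0.268 mol.
pKa = −log(6.3 × 10^-5) = 4.201
pH = pKa + log([A⁻]/[HA]) = 4.201 + log(0.268/0.288) = 4.201 -0.031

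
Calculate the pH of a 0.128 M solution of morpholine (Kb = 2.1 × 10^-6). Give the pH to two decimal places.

C4H8ONH + H2O ⇌ C4H8ONH2+ + OH-
From the ICE table, Kb = x²/(0.128 − x) = 2.1 × 10^-6.
Neglecting x in the denominator: x = √(2.1 × 10^-6 × 0.128) = 5.18 × 10^-4 M
Check: 0.41% ionized — well under 5%, approximation valid.
pOH = −log(5.18 × 10^-4) = 3.29; pH = 14.00 − 3.29 = 10.71

pH = 10.71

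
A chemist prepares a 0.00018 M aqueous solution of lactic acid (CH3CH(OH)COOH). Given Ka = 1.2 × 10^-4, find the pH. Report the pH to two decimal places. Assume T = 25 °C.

pH = 4.01

CH3CH(OH)COOH ⇌ CH3CH(OH)COO- + H+
Ka = x²/(0.00018 − x) = 1.2 × 10^-4
The 5% rule fails; solving x² + Ka·x − Ka·C₀ = 0 exactly:
x = [−0.00012 + √(0.00012² + 8.64e-08)]/2 = 9.87 × 10^-5 M
pH = −log(9.87 × 10^-5) = 4.01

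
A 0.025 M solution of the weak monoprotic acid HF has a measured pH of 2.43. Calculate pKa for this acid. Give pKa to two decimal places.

pKa = 3.19

[H+] = 10^(-2.43) = 3.72 × 10^-3 M
At equilibrium [HA] = 0.025 − 3.72 × 10^-3 = 2.13 × 10^-2 M
Ka = [H+][A-]/[HA] = (3.72 × 10^-3)² / 2.13 × 10^-2 = 6.50 × 10^-4
pKa = -log(6.50 × 10^-4) = 3.19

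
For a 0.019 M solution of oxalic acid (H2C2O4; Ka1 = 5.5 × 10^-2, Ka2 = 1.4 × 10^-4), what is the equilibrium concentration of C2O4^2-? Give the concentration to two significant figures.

1.4 × 10^-4 M

First ionization gives [H+] ≈ [HC2O4-] = 1.49 × 10^-2 M.
Second step: Ka2 = [H+][C2O4^2-]/[HC2O4-] ≈ [C2O4^2-] (since [H+] ≈ [HC2O4-]).
So [C2O4^2-] ≈ Ka2.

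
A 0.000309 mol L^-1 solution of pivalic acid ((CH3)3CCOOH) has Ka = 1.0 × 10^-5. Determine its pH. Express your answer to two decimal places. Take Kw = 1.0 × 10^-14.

pH = 4.29

(CH3)3CCOOH ⇌ (CH3)3CCOO- + H+
From the ICE table, Ka = x²/(0.000309 − x) = 1.0 × 10^-5.
x is not negligible relative to C₀; solve x² + 1e-05·x − 3.09e-09 = 0.
x = [−1e-05 + √(1e-05² + 1.24e-08)]/2 = 5.08 × 10^-5 M
pH = −log[H+] = −log(5.08 × 10^-5) = 4.29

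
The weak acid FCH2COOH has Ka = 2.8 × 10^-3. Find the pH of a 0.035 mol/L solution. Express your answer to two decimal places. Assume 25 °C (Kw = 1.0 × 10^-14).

FCH2COOH ⇌ FCH2COO- + H+
From the ICE table, Ka = [H+]²/(0.035 − [H+]) = 2.8 × 10^-3.
The 5% rule fails; solving [H+]² + Ka·[H+] − Ka·C₀ = 0 exactly:
[H+] = (−Ka + √(Ka² + 4·Ka·C₀))/2 = 8.60 × 10^-3 M
pH = −log[H+] = −log(8.60 × 10^-3) = 2.07

pH = 2.07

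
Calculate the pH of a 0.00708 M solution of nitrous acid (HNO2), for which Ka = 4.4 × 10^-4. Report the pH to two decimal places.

pH = 2.81

HNO2 ⇌ NO2- + H+
Ka = x²/(0.00708 − x) = 4.4 × 10^-4
x is not negligible relative to C₀; solve x² + 0.00044·x − 3.12e-06 = 0.
x = (−Ka + √(Ka² + 4·Ka·C₀))/2 = 1.56 × 10^-3 M
pH = −log(1.56 × 10^-3) = 2.81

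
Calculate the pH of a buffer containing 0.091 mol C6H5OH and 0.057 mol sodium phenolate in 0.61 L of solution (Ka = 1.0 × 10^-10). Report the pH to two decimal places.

pH = 9.80

pKa = −log(1.0 × 10^-10) = 10.000
Henderson–Hasselbalch: pH = pKa + log([C6H5O-]/[C6H5OH]) = 10.000 + log(0.057/0.091)
pH = 10.000 + (-0.203) = 9.80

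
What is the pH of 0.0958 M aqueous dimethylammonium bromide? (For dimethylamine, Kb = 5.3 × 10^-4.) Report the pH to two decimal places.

(CH3)2NH2+ is the conjugate acid of the weak base (CH3)2NH.
Ka = Kw/Kb = 1.0×10^-14 / 5.3 × 10^-4 = 1.89 × 10^-11
From the ICE table, Ka = [H+]²/(0.0958 − [H+]) = 1.89 × 10^-11.
Assume [H+] ≪ 0.0958: [H+] ≈ √(1.89 × 10^-11 × 0.0958) = 1.35 × 10^-6 M
pH = −log(1.35 × 10^-6) = 5.87

pH = 5.87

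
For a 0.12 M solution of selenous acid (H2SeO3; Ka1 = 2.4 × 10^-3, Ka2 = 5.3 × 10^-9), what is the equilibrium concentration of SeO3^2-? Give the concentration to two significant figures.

5.3 × 10^-9 M

First ionization gives [H+] ≈ [HSeO3-] = 1.58 × 10^-2 M.
Second step: Ka2 = [H+][SeO3^2-]/[HSeO3-] ≈ [SeO3^2-] (since [H+] ≈ [HSeO3-]).
So [SeO3^2-] ≈ Ka2.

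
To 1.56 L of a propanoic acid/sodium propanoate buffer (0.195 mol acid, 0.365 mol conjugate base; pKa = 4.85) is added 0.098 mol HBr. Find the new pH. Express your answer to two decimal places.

Added H+ converts CH3CH2COO- to CH3CH2COOH: CH3CH2COOH → 0.293 mol, CH3CH2COO- → 0.267 mol.
pH = pKa + log(n_CH3CH2COO-/n_CH3CH2COOH) = 4.85 + log(0.267/0.293) = 4.85 + (-0.040)

pH = 4.81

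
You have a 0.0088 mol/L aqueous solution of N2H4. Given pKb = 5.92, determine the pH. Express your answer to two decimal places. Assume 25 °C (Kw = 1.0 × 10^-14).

N2H4 + H2O ⇌ N2H5+ + OH-
Kb = 10^(−5.92) = 1.20 × 10^-6
Let x = [OH-] at equilibrium. Kb = x²/(0.0088 − x).
Since Kb ≪ C₀, x ≈ √(Kb·C₀) = 1.03 × 10^-4 M.
(x/C₀ = 1.2% < 5%, so the approximation holds.)
pOH = −log(1.03 × 10^-4) = 3.99; pH = 14.00 − 3.99 = 10.01

pH = 10.01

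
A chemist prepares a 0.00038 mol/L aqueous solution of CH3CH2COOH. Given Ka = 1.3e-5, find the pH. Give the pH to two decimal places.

pH = 4.19

CH3CH2COOH ⇌ CH3CH2COO- + H+
Let x = [H+] at equilibrium. Ka = x²/(0.00038 − x).
Here C₀/Ka ≈ 29.2, so the small-x approximation fails. Use the quadratic:
x = (−Ka + √(Ka² + 4·Ka·C₀))/2 = 6.41 × 10^-5 M
pH = −log[H+] = −log(6.41 × 10^-5) = 4.19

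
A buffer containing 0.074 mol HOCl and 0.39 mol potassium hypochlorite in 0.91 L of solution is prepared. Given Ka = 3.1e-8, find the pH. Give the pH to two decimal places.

pH = 8.23

pKa = −log(3.1 × 10^-8) = 7.509
pH = pKa + log([A⁻]/[HA]) = 7.509 + log(0.39/0.074)
pH = 7.509 + (+0.722) = 8.23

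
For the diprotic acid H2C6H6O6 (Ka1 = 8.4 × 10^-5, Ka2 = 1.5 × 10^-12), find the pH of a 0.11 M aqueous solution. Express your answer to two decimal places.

Since Ka1 ≫ Ka2, the first ionization dominates [H+].
Ka1 = x²/(0.11 − x) = 8.4 × 10^-5
x ≈ √(8.4 × 10^-5 × 0.11) = 3.04 × 10^-3 M
pH = −log(3.04 × 10^-3) = 2.52

pH = 2.52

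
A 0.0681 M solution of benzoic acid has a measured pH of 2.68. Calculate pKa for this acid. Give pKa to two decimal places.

[H+] = 10^(-2.68) = 2.09 × 10^-3 M
At equilibrium [HA] = 0.0681 − 2.09 × 10^-3 = 6.60 × 10^-2 M
Ka = [H+][A-]/[HA] = (2.09 × 10^-3)² / 6.60 × 10^-2 = 6.62 × 10^-5
pKa = -log(6.62 × 10^-5) = 4.18

pKa = 4.18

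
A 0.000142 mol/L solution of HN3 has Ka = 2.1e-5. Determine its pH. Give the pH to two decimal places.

HN3 ⇌ N3- + H+
Ka = [H+]²/(0.000142 − [H+]) = 2.1 × 10^-5
[H+] is not negligible relative to C₀; solve [H+]² + 2.1e-05·[H+] − 2.98e-09 = 0.
[H+] = (−Ka + √(Ka² + 4·Ka·C₀))/2 = 4.51 × 10^-5 M
pH = −log[H+] = −log(4.51 × 10^-5) = 4.35

pH = 4.35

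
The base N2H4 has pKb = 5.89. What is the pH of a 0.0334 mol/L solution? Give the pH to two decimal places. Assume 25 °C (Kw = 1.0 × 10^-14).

N2H4 + H2O ⇌ N2H5+ + OH-
Kb = 10^(−5.89) = 1.29 × 10^-6
Kb = [OH-]²/(0.0334 − [OH-]) = 1.29 × 10^-6
Assume [OH-] ≪ 0.0334: [OH-] ≈ √(1.29 × 10^-6 × 0.0334) = 2.08 × 10^-4 M
Check: 0.62% ionized — well under 5%, approximation valid.
pOH = 3.68, so pH = 14.00 − pOH = 10.32

pH = 10.32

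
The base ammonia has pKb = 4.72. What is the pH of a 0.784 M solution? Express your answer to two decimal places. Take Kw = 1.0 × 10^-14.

pH = 11.59

NH3 + H2O ⇌ NH4+ + OH-
Kb = 10^(−4.72) = 1.91 × 10^-5
Let x = [OH-] at equilibrium. Kb = x²/(0.784 − x).
Since Kb ≪ C₀, x ≈ √(Kb·C₀) = 3.87 × 10^-3 M.
(x/C₀ = 0.49% < 5%, so the approximation holds.)
pOH = −log(3.87 × 10^-3) = 2.41; pH = 14.00 − 2.41 = 11.59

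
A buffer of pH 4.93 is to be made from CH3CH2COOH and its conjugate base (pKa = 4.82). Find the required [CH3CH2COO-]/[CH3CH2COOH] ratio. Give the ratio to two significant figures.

pH = pKa + log(r) ⇒ log(r) = 4.93 − 4.82 = +0.11
r = [CH3CH2COO-]/[CH3CH2COOH] = 10^(+0.11) = 1.29

ratio = 1.3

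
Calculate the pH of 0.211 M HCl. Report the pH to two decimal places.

pH = 0.68

HCl is a strong acid and dissociates completely, so [H+] = 0.211 M.
pH = -log(0.211) = 0.68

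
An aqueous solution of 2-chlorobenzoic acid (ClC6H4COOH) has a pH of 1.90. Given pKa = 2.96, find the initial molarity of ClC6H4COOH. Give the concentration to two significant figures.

C₀ = 1.6 × 10^-1 M

[H+] = 10^(-1.90) = 1.26 × 10^-2 M = x
Ka = 10^(−2.96) = 1.10 × 10^-3
Ka = x²/(C₀ − x) ⇒ C₀ = x + x²/Ka
C₀ = 1.26 × 10^-2 + (1.26 × 10^-2)²/(1.10 × 10^-3) = 1.57 × 10^-1 M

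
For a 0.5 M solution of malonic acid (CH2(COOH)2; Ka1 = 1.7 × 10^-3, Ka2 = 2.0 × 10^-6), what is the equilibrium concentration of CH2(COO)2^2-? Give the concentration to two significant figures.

2.0 × 10^-6 M

First ionization gives [H+] ≈ [CH2(COOH)COO-] = 2.83 × 10^-2 M.
Second step: Ka2 = [H+][CH2(COO)2^2-]/[CH2(COOH)COO-] ≈ [CH2(COO)2^2-] (since [H+] ≈ [CH2(COOH)COO-]).
So [CH2(COO)2^2-] ≈ Ka2.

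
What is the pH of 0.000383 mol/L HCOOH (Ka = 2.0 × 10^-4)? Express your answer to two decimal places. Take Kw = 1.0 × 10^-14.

pH = 3.71

HCOOH ⇌ HCOO- + H+
Ka = [H+]²/(0.000383 − [H+]) = 2.0 × 10^-4
[H+] is not negligible relative to C₀; solve [H+]² + 0.0002·[H+] − 7.66e-08 = 0.
[H+] = (−Ka + √(Ka² + 4·Ka·C₀))/2 = 1.94 × 10^-4 M
pH = −log(1.94 × 10^-4) = 3.71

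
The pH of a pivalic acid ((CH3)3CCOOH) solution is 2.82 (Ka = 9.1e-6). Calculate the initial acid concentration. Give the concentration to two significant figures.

[H+] = 10^(-2.82) = 1.51 × 10^-3 M = x
Ka = x²/(C₀ − x) ⇒ C₀ = x + x²/Ka
C₀ = 1.51 × 10^-3 + (1.51 × 10^-3)²/(9.1 × 10^-6) = 2.52 × 10^-1 M

C₀ = 2.5 × 10^-1 M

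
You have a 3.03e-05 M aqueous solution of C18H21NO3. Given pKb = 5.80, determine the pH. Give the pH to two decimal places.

pH = 8.79

C18H21NO3 + H2O ⇌ C18H22NO3+ + OH-
Kb = 10^(−5.80) = 1.58 × 10^-6
From the ICE table, Kb = [OH-]²/(3.03e-05 − [OH-]) = 1.58 × 10^-6.
The 5% rule fails; solving [OH-]² + Kb·[OH-] − Kb·C₀ = 0 exactly:
[OH-] = [−1.58e-06 + √(1.58e-06² + 1.91e-10)]/2 = 6.17 × 10^-6 M
pOH = −log(6.17 × 10^-6) = 5.21; pH = 14.00 − 5.21 = 8.79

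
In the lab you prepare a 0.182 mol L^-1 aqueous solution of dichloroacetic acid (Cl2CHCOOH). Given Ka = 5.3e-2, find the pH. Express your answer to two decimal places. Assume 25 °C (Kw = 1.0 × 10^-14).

Cl2CHCOOH ⇌ Cl2CHCOO- + H+
From the ICE table, Ka = x²/(0.182 − x) = 5.3 × 10^-2.
x is not negligible relative to C₀; solve x² + 0.053·x − 0.00965 = 0.
x = [−0.053 + √(0.053² + 0.0386)]/2 = 7.52 × 10^-2 M
pH = −log[H+] = −log(7.52 × 10^-2) = 1.12

pH = 1.12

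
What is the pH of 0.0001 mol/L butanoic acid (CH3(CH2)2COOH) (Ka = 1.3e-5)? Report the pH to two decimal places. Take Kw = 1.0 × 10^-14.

pH = 4.52

CH3(CH2)2COOH ⇌ CH3(CH2)2COO- + H+
Ka = [H+]²/(0.0001 − [H+]) = 1.3 × 10^-5
The 5% rule fails; solving [H+]² + Ka·[H+] − Ka·C₀ = 0 exactly:
[H+] = (−Ka + √(Ka² + 4·Ka·C₀))/2 = 3.01 × 10^-5 M
pH = −log[H+] = −log(3.01 × 10^-5) = 4.52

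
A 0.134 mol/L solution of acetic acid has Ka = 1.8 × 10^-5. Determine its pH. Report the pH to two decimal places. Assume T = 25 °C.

CH3COOH ⇌ CH3COO- + H+
Ka = [H+]²/(0.134 − [H+]) = 1.8 × 10^-5
Neglecting [H+] in the denominator: [H+] = √(1.8 × 10^-5 × 0.134) = 1.55 × 10^-3 M
Check: 1.2% ionized — well under 5%, approximation valid.
pH = −log[H+] = −log(1.55 × 10^-3) = 2.81

pH = 2.81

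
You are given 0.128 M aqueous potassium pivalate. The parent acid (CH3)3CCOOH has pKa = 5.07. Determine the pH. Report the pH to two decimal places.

(CH3)3CCOO- is the conjugate base of the weak acid (CH3)3CCOOH.
Ka = 10^(−5.07) = 8.51 × 10^-6
Kb = Kw/Ka = 1.0×10^-14 / 8.51 × 10^-6 = 1.18 × 10^-9
From the ICE table, Kb = x²/(0.128 − x) = 1.18 × 10^-9.
Since Kb ≪ C₀, x ≈ √(Kb·C₀) = 1.23 × 10^-5 M.
(x/C₀ = 0.0096% < 5%, so the approximation holds.)
pOH = −log(1.23 × 10^-5) = 4.91; pH = 14.00 − 4.91 = 9.09

pH = 9.09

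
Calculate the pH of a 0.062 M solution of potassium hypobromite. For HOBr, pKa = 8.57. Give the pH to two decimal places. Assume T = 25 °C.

pH = 10.68

OBr- is the conjugate base of the weak acid HOBr.
Ka = 10^(−8.57) = 2.69 × 10^-9
Kb = Kw/Ka = 1.0×10^-14 / 2.69 × 10^-9 = 3.72 × 10^-6
From the ICE table, Kb = x²/(0.062 − x) = 3.72 × 10^-6.
Neglecting x in the denominator: x = √(3.72 × 10^-6 × 0.062) = 4.80 × 10^-4 M
Check: 0.77% ionized — well under 5%, approximation valid.
pOH = 3.32, so pH = 14.00 − pOH = 10.68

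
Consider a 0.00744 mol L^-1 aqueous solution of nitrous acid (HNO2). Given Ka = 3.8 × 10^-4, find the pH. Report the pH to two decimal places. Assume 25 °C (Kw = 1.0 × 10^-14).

pH = 2.82

HNO2 ⇌ NO2- + H+
From the ICE table, Ka = [H+]²/(0.00744 − [H+]) = 3.8 × 10^-4.
Here C₀/Ka ≈ 19.6, so the small-[H+] approximation fails. Use the quadratic:
[H+] = (−Ka + √(Ka² + 4·Ka·C₀))/2 = 1.50 × 10^-3 M
pH = −log(1.50 × 10^-3) = 2.82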